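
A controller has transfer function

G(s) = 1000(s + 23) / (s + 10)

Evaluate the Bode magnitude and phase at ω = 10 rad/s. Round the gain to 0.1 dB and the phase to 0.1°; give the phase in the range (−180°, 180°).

65.0 dB, -21.5°

At s = jω = j10:
zero (s+23): 23 + j10 → |·| = √(23²+10²) = √629 ≈ 25.08, ∠ = arctan(10/23) ≈ 23.50°
pole (s+10): 10 + j10 → |·| = √(10²+10²) = √200 ≈ 14.142, ∠ = arctan(10/10) ≈ 45.00°
|G| = 1000 · 25.08 / 14.142 ≈ 1773.4
Gain = 20 log₁₀(1773.4) ≈ 64.98 dB
∠G = 23.50° − 45.00° = -21.50°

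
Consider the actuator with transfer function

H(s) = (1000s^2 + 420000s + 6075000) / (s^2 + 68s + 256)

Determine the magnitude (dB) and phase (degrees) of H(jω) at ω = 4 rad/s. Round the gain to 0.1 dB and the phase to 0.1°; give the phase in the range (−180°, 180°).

84.8 dB, -33.1°

Substitute s = j4:
Numerator: 1000(j4)^2 + 420000(j4) + 6075000 = 6059000 + j1680000
Denominator: (j4)^2 + 68(j4) + 256 = 240 + j272
|N| = √(6059000² + 1680000²) ≈ 6.2876e+06, ∠N ≈ 15.50°
|D| = √(240² + 272²) ≈ 362.75, ∠D ≈ 48.58°
|H| = 6.2876e+06 / 362.75 ≈ 17333
Gain = 20 log₁₀(17333) ≈ 84.78 dB
∠H = 15.50° − 48.58° = -33.08°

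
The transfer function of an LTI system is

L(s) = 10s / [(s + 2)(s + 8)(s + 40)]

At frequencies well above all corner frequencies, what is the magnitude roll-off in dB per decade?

-40 dB/decade

Each pole contributes −20 dB/decade at high frequency; each zero contributes +20 dB/decade.
Net: 1 zero(s) − 3 pole(s) → -40 dB/decade.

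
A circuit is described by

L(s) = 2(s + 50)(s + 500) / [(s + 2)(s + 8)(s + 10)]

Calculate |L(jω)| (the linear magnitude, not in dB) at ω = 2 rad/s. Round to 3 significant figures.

210

At s = jω = j2:
zero (s+50): 50 + j2 → |·| = √(50²+2²) = √2504 ≈ 50.04, ∠ = arctan(2/50) ≈ 2.29°
zero (s+500): 500 + j2 → |·| = √(500²+2²) = √250004 ≈ 500, ∠ = arctan(2/500) ≈ 0.23°
pole (s+2): 2 + j2 → |·| = √(2²+2²) = √8 ≈ 2.8284, ∠ = arctan(2/2) ≈ 45.00°
pole (s+8): 8 + j2 → |·| = √(8²+2²) = √68 ≈ 8.2462, ∠ = arctan(2/8) ≈ 14.04°
pole (s+10): 10 + j2 → |·| = √(10²+2²) = √104 ≈ 10.198, ∠ = arctan(2/10) ≈ 11.31°
|L| = 2 · 25020 / 237.85 ≈ 210.38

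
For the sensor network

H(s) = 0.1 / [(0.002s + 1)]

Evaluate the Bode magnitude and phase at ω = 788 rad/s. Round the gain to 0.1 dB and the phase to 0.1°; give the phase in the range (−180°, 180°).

At ω = 788 rad/s:
pole (1 + j788·0.002) = 1 + j1.576 → |·| ≈ 1.8665, ∠ ≈ 57.60°
|H| = 0.1 · 1 / (1.8665) ≈ 0.053576
Gain = 20 log₁₀(0.053576) ≈ -25.42 dB
∠H = (0°) − (57.60°) = -57.60°

-25.4 dB, -57.6°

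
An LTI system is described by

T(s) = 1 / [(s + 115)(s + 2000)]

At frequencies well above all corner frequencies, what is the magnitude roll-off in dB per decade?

-40 dB/decade

Each pole contributes −20 dB/decade at high frequency; each zero contributes +20 dB/decade.
Net: 0 zero(s) − 2 pole(s) → -40 dB/decade.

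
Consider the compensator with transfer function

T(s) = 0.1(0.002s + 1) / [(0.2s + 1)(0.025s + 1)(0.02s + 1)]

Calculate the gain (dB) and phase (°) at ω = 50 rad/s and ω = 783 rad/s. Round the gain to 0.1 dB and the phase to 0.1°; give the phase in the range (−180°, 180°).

At ω = 50 rad/s:
zero (1 + j50·0.002) = 1 + j0.1 → |·| ≈ 1.005, ∠ ≈ 5.71°
pole (1 + j50·0.2) = 1 + j10 → |·| ≈ 10.05, ∠ ≈ 84.29°
pole (1 + j50·0.025) = 1 + j1.25 → |·| ≈ 1.6008, ∠ ≈ 51.34°
pole (1 + j50·0.02) = 1 + j1 → |·| ≈ 1.4142, ∠ ≈ 45.00°
|T| = 0.1 · 1.005 / (10.05 · 1.6008 · 1.4142) ≈ 0.0044173
Gain = 20 log₁₀(0.0044173) ≈ -47.10 dB
∠T = (5.71°) − (84.29° + 51.34° + 45.00°) = -174.92°

At ω = 783 rad/s:
zero (1 + j783·0.002) = 1 + j1.566 → |·| ≈ 1.8581, ∠ ≈ 57.44°
pole (1 + j783·0.2) = 1 + j156.6 → |·| ≈ 156.6, ∠ ≈ 89.63°
pole (1 + j783·0.025) = 1 + j19.575 → |·| ≈ 19.601, ∠ ≈ 87.08°
pole (1 + j783·0.02) = 1 + j15.66 → |·| ≈ 15.692, ∠ ≈ 86.35°
|T| = 0.1 · 1.8581 / (156.6 · 19.601 · 15.692) ≈ 3.8576e-06
Gain = 20 log₁₀(3.8576e-06) ≈ -108.27 dB
∠T = (57.44°) − (89.63° + 87.08° + 86.35°) = -205.62° ≡ 154.38° (principal value)

ω = 50: -47.1 dB, -174.9°; ω = 783: -108.3 dB, 154.4°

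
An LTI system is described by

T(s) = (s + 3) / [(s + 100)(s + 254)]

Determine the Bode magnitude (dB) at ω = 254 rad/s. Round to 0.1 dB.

At s = jω = j254:
zero (s+3): 3 + j254 → |·| = √(3²+254²) = √64525 ≈ 254.02, ∠ = arctan(254/3) ≈ 89.32°
pole (s+100): 100 + j254 → |·| = √(100²+254²) = √74516 ≈ 272.98, ∠ = arctan(254/100) ≈ 68.51°
pole (s+254): 254 + j254 → |·| = √(254²+254²) = √129032 ≈ 359.21, ∠ = arctan(254/254) ≈ 45.00°
|T| = 1 · 254.02 / 98057 ≈ 0.0025905
Gain = 20 log₁₀(0.0025905) ≈ -51.73 dB

-51.7 dB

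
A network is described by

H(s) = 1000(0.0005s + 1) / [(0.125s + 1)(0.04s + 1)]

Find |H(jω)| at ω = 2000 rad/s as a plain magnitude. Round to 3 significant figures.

At ω = 2000 rad/s:
zero (1 + j2000·0.0005) = 1 + j1 → |·| ≈ 1.4142, ∠ ≈ 45.00°
pole (1 + j2000·0.125) = 1 + j250 → |·| ≈ 250, ∠ ≈ 89.77°
pole (1 + j2000·0.04) = 1 + j80 → |·| ≈ 80.006, ∠ ≈ 89.28°
|H| = 1000 · 1.4142 / (250 · 80.006) ≈ 0.070705

0.0707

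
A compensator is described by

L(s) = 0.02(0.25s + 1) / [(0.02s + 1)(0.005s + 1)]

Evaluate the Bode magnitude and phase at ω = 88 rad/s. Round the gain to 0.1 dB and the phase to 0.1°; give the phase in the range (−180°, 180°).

At ω = 88 rad/s:
zero (1 + j88·0.25) = 1 + j22 → |·| ≈ 22.023, ∠ ≈ 87.40°
pole (1 + j88·0.02) = 1 + j1.76 → |·| ≈ 2.0243, ∠ ≈ 60.40°
pole (1 + j88·0.005) = 1 + j0.44 → |·| ≈ 1.0925, ∠ ≈ 23.75°
|L| = 0.02 · 22.023 / (2.0243 · 1.0925) ≈ 0.19916
Gain = 20 log₁₀(0.19916) ≈ -14.02 dB
∠L = (87.40°) − (60.40° + 23.75°) = 3.25°

-14.0 dB, 3.3°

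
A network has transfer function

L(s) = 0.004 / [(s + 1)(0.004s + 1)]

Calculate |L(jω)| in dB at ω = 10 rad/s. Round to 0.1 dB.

At ω = 10 rad/s:
pole (1 + j10·1) = 1 + j10 → |·| ≈ 10.05, ∠ ≈ 84.29°
pole (1 + j10·0.004) = 1 + j0.04 → |·| ≈ 1.0008, ∠ ≈ 2.29°
|L| = 0.004 · 1 / (10.05 · 1.0008) ≈ 0.00039769
Gain = 20 log₁₀(0.00039769) ≈ -68.01 dB

-68.0 dB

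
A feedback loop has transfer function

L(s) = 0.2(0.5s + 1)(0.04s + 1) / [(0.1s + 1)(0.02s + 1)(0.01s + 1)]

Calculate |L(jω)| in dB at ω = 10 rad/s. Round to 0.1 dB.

At ω = 10 rad/s:
zero (1 + j10·0.5) = 1 + j5 → |·| ≈ 5.099, ∠ ≈ 78.69°
zero (1 + j10·0.04) = 1 + j0.4 → |·| ≈ 1.077, ∠ ≈ 21.80°
pole (1 + j10·0.1) = 1 + j1 → |·| ≈ 1.4142, ∠ ≈ 45.00°
pole (1 + j10·0.02) = 1 + j0.2 → |·| ≈ 1.0198, ∠ ≈ 11.31°
pole (1 + j10·0.01) = 1 + j0.1 → |·| ≈ 1.005, ∠ ≈ 5.71°
|L| = 0.2 · 5.099 · 1.077 / (1.4142 · 1.0198 · 1.005) ≈ 0.75777
Gain = 20 log₁₀(0.75777) ≈ -2.41 dB

-2.4 dB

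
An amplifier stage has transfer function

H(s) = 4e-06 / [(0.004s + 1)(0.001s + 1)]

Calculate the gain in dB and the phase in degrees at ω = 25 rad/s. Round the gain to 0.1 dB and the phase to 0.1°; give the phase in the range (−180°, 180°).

-108.0 dB, -7.1°

At ω = 25 rad/s:
pole (1 + j25·0.004) = 1 + j0.1 → |·| ≈ 1.005, ∠ ≈ 5.71°
pole (1 + j25·0.001) = 1 + j0.025 → |·| ≈ 1.0003, ∠ ≈ 1.43°
|H| = 4e-06 · 1 / (1.005 · 1.0003) ≈ 3.9789e-06
Gain = 20 log₁₀(3.9789e-06) ≈ -108.00 dB
∠H = (0°) − (5.71° + 1.43°) = -7.14°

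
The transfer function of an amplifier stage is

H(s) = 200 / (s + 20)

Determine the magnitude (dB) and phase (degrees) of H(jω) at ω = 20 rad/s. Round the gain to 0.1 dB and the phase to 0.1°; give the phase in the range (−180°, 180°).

Substitute s = j20:
Numerator: 200 = 200 + j0
Denominator: (j20) + 20 = 20 + j20
|N| = √(200² + 0²) ≈ 200, ∠N ≈ 0.00°
|D| = √(20² + 20²) ≈ 28.284, ∠D ≈ 45.00°
|H| = 200 / 28.284 ≈ 7.0711
Gain = 20 log₁₀(7.0711) ≈ 16.99 dB
∠H = 0.00° − 45.00° = -45.00°

17.0 dB, -45.0°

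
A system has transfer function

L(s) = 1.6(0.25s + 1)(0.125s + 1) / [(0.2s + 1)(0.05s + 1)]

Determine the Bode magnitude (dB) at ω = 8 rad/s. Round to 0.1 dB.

At ω = 8 rad/s:
zero (1 + j8·0.25) = 1 + j2 → |·| ≈ 2.2361, ∠ ≈ 63.43°
zero (1 + j8·0.125) = 1 + j1 → |·| ≈ 1.4142, ∠ ≈ 45.00°
pole (1 + j8·0.2) = 1 + j1.6 → |·| ≈ 1.8868, ∠ ≈ 57.99°
pole (1 + j8·0.05) = 1 + j0.4 → |·| ≈ 1.077, ∠ ≈ 21.80°
|L| = 1.6 · 2.2361 · 1.4142 / (1.8868 · 1.077) ≈ 2.4899
Gain = 20 log₁₀(2.4899) ≈ 7.92 dB

7.9 dB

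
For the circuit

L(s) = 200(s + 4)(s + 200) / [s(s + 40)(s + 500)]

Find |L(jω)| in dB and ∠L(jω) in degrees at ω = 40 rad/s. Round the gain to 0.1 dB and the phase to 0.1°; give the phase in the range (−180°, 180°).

At s = jω = j40:
zero (s+4): 4 + j40 → |·| = √(4²+40²) = √1616 ≈ 40.2, ∠ = arctan(40/4) ≈ 84.29°
zero (s+200): 200 + j40 → |·| = √(200²+40²) = √41600 ≈ 203.96, ∠ = arctan(40/200) ≈ 11.31°
pole (s+40): 40 + j40 → |·| = √(40²+40²) = √3200 ≈ 56.569, ∠ = arctan(40/40) ≈ 45.00°
pole (s+500): 500 + j40 → |·| = √(500²+40²) = √251600 ≈ 501.6, ∠ = arctan(40/500) ≈ 4.57°
pole at origin: |s| = 40, ∠ = 90.00° (in denominator)
|L| = 200 · 8199.2 / 1.135e+06 ≈ 1.4448
Gain = 20 log₁₀(1.4448) ≈ 3.20 dB
∠L = 95.60° − 139.57° = -43.97°

3.2 dB, -44.0°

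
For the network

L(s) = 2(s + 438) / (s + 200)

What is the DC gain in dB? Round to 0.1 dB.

L(0) = 2·438 / (200) = 4.38
20 log₁₀(4.38) ≈ 12.83 dB

12.8 dB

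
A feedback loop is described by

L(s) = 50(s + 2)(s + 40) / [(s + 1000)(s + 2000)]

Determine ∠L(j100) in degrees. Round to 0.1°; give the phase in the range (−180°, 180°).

148.5°

At s = jω = j100:
zero (s+2): 2 + j100 → |·| = √(2²+100²) = √10004 ≈ 100.02, ∠ = arctan(100/2) ≈ 88.85°
zero (s+40): 40 + j100 → |·| = √(40²+100²) = √11600 ≈ 107.7, ∠ = arctan(100/40) ≈ 68.20°
pole (s+1000): 1000 + j100 → |·| = √(1000²+100²) = √1010000 ≈ 1005, ∠ = arctan(100/1000) ≈ 5.71°
pole (s+2000): 2000 + j100 → |·| = √(2000²+100²) = √4010000 ≈ 2002.5, ∠ = arctan(100/2000) ≈ 2.86°
∠L = 157.05° − 8.57° = 148.48°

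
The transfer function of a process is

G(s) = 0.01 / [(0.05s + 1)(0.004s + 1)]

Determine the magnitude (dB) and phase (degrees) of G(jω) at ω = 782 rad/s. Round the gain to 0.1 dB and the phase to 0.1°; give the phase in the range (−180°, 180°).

-82.2 dB, -160.8°

At ω = 782 rad/s:
pole (1 + j782·0.05) = 1 + j39.1 → |·| ≈ 39.113, ∠ ≈ 88.53°
pole (1 + j782·0.004) = 1 + j3.128 → |·| ≈ 3.284, ∠ ≈ 72.27°
|G| = 0.01 · 1 / (39.113 · 3.284) ≈ 7.7853e-05
Gain = 20 log₁₀(7.7853e-05) ≈ -82.17 dB
∠G = (0°) − (88.53° + 72.27°) = -160.80°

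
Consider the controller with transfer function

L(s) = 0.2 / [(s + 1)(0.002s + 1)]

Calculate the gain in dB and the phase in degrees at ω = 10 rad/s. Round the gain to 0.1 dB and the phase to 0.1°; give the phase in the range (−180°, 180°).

At ω = 10 rad/s:
pole (1 + j10·1) = 1 + j10 → |·| ≈ 10.05, ∠ ≈ 84.29°
pole (1 + j10·0.002) = 1 + j0.02 → |·| ≈ 1.0002, ∠ ≈ 1.15°
|L| = 0.2 · 1 / (10.05 · 1.0002) ≈ 0.019897
Gain = 20 log₁₀(0.019897) ≈ -34.02 dB
∠L = (0°) − (84.29° + 1.15°) = -85.44°

-34.0 dB, -85.4°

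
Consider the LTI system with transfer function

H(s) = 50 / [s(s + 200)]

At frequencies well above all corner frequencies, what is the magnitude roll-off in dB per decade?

-40 dB/decade

Each pole contributes −20 dB/decade at high frequency; each zero contributes +20 dB/decade.
Net: 0 zero(s) − 2 pole(s) → -40 dB/decade.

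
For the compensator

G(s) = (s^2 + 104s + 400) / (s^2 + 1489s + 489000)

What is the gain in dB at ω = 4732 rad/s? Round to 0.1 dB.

-0.2 dB

Substitute s = j4732:
Numerator: (j4732)^2 + 104(j4732) + 400 = -22391424 + j492128
Denominator: (j4732)^2 + 1489(j4732) + 489000 = -21902824 + j7045948
|N| = √(22391424² + 492128²) ≈ 2.2397e+07, ∠N ≈ 178.74°
|D| = √(21902824² + 7045948²) ≈ 2.3008e+07, ∠D ≈ 162.17°
|G| = 2.2397e+07 / 2.3008e+07 ≈ 0.97344
Gain = 20 log₁₀(0.97344) ≈ -0.23 dB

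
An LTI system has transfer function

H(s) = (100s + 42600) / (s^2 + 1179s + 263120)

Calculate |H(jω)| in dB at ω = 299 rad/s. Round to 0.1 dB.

Substitute s = j299:
Numerator: 100(j299) + 42600 = 42600 + j29900
Denominator: (j299)^2 + 1179(j299) + 263120 = 173719 + j352521
|N| = √(42600² + 29900²) ≈ 52046, ∠N ≈ 35.06°
|D| = √(173719² + 352521²) ≈ 3.93e+05, ∠D ≈ 63.77°
|H| = 52046 / 3.93e+05 ≈ 0.13243
Gain = 20 log₁₀(0.13243) ≈ -17.56 dB

-17.6 dB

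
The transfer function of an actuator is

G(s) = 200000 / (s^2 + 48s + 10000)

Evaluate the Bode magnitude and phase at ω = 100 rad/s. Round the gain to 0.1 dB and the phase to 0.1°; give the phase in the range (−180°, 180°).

At s = jω = j100:
quadratic: (j100)² + 48·j100 + 10000 = 0 + j4800 → |·| ≈ 4800, ∠ ≈ 90.00°
|G| = 200000 / 4800 ≈ 41.667
Gain = 20 log₁₀(41.667) ≈ 32.40 dB
∠G = 0.00° − 90.00° = -90.00°

32.4 dB, -90.0°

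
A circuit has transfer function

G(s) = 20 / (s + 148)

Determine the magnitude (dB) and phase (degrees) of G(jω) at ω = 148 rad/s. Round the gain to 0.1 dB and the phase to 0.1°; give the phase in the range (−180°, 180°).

Substitute s = j148:
Numerator: 20 = 20 + j0
Denominator: (j148) + 148 = 148 + j148
|N| = √(20² + 0²) ≈ 20, ∠N ≈ 0.00°
|D| = √(148² + 148²) ≈ 209.3, ∠D ≈ 45.00°
|G| = 20 / 209.3 ≈ 0.095557
Gain = 20 log₁₀(0.095557) ≈ -20.39 dB
∠G = 0.00° − 45.00° = -45.00°

-20.4 dB, -45.0°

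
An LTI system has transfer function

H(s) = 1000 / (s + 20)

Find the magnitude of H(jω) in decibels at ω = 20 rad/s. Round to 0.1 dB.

At s = jω = j20:
pole (s+20): 20 + j20 → |·| = √(20²+20²) = √800 ≈ 28.284, ∠ = arctan(20/20) ≈ 45.00°
|H| = 1000 / 28.284 ≈ 35.356
Gain = 20 log₁₀(35.356) ≈ 30.97 dB

31.0 dB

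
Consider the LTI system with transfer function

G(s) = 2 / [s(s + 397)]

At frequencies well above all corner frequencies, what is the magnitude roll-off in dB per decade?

Each pole contributes −20 dB/decade at high frequency; each zero contributes +20 dB/decade.
Net: 0 zero(s) − 2 pole(s) → -40 dB/decade.

-40 dB/decade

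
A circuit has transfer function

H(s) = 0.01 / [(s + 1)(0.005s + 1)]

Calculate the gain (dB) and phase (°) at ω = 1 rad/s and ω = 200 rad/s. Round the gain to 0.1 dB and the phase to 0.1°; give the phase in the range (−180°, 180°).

ω = 1: -43.0 dB, -45.3°; ω = 200: -89.0 dB, -134.7°

At ω = 1 rad/s:
pole (1 + j1·1) = 1 + j1 → |·| ≈ 1.4142, ∠ ≈ 45.00°
pole (1 + j1·0.005) = 1 + j0.005 → |·| ≈ 1, ∠ ≈ 0.29°
|H| = 0.01 · 1 / (1.4142 · 1) ≈ 0.0070711
Gain = 20 log₁₀(0.0070711) ≈ -43.01 dB
∠H = (0°) − (45.00° + 0.29°) = -45.29°

At ω = 200 rad/s:
pole (1 + j200·1) = 1 + j200 → |·| ≈ 200, ∠ ≈ 89.71°
pole (1 + j200·0.005) = 1 + j1 → |·| ≈ 1.4142, ∠ ≈ 45.00°
|H| = 0.01 · 1 / (200 · 1.4142) ≈ 3.5356e-05
Gain = 20 log₁₀(3.5356e-05) ≈ -89.03 dB
∠H = (0°) − (89.71° + 45.00°) = -134.71°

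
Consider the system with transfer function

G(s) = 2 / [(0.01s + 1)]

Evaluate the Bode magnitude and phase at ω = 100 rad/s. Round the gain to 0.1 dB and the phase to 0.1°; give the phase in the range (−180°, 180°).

At ω = 100 rad/s:
pole (1 + j100·0.01) = 1 + j1 → |·| ≈ 1.4142, ∠ ≈ 45.00°
|G| = 2 · 1 / (1.4142) ≈ 1.4142
Gain = 20 log₁₀(1.4142) ≈ 3.01 dB
∠G = (0°) − (45.00°) = -45.00°

3.0 dB, -45.0°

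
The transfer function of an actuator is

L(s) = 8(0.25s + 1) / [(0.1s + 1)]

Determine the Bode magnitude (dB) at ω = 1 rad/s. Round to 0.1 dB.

At ω = 1 rad/s:
zero (1 + j1·0.25) = 1 + j0.25 → |·| ≈ 1.0308, ∠ ≈ 14.04°
pole (1 + j1·0.1) = 1 + j0.1 → |·| ≈ 1.005, ∠ ≈ 5.71°
|L| = 8 · 1.0308 / (1.005) ≈ 8.2054
Gain = 20 log₁₀(8.2054) ≈ 18.28 dB

18.3 dB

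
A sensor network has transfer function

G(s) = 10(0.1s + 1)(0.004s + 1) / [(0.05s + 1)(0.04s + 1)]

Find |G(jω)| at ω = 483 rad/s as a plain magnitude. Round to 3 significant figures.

At ω = 483 rad/s:
zero (1 + j483·0.1) = 1 + j48.3 → |·| ≈ 48.31, ∠ ≈ 88.81°
zero (1 + j483·0.004) = 1 + j1.932 → |·| ≈ 2.1755, ∠ ≈ 62.63°
pole (1 + j483·0.05) = 1 + j24.15 → |·| ≈ 24.171, ∠ ≈ 87.63°
pole (1 + j483·0.04) = 1 + j19.32 → |·| ≈ 19.346, ∠ ≈ 87.04°
|G| = 10 · 48.31 · 2.1755 / (24.171 · 19.346) ≈ 2.2476

2.25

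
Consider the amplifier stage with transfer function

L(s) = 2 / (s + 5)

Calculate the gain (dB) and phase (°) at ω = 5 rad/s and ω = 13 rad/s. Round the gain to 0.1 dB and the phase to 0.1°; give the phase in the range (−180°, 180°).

ω = 5: -11.0 dB, -45.0°; ω = 13: -16.9 dB, -69.0°

Substitute s = j5:
Numerator: 2 = 2 + j0
Denominator: (j5) + 5 = 5 + j5
|N| = √(2² + 0²) ≈ 2, ∠N ≈ 0.00°
|D| = √(5² + 5²) ≈ 7.0711, ∠D ≈ 45.00°
|L| = 2 / 7.0711 ≈ 0.28284
Gain = 20 log₁₀(0.28284) ≈ -10.97 dB
∠L = 0.00° − 45.00° = -45.00°

Substitute s = j13:
Numerator: 2 = 2 + j0
Denominator: (j13) + 5 = 5 + j13
|N| = √(2² + 0²) ≈ 2, ∠N ≈ 0.00°
|D| = √(5² + 13²) ≈ 13.928, ∠D ≈ 68.96°
|L| = 2 / 13.928 ≈ 0.1436
Gain = 20 log₁₀(0.1436) ≈ -16.86 dB
∠L = 0.00° − 68.96° = -68.96°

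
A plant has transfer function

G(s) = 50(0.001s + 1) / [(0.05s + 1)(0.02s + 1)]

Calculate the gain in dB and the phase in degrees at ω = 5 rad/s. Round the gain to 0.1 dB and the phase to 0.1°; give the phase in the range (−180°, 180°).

At ω = 5 rad/s:
zero (1 + j5·0.001) = 1 + j0.005 → |·| ≈ 1, ∠ ≈ 0.29°
pole (1 + j5·0.05) = 1 + j0.25 → |·| ≈ 1.0308, ∠ ≈ 14.04°
pole (1 + j5·0.02) = 1 + j0.1 → |·| ≈ 1.005, ∠ ≈ 5.71°
|G| = 50 · 1 / (1.0308 · 1.005) ≈ 48.265
Gain = 20 log₁₀(48.265) ≈ 33.67 dB
∠G = (0.29°) − (14.04° + 5.71°) = -19.46°

33.7 dB, -19.5°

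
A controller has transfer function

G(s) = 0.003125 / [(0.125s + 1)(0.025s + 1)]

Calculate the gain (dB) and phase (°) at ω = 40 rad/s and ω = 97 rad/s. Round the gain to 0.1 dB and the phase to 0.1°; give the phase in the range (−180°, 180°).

At ω = 40 rad/s:
pole (1 + j40·0.125) = 1 + j5 → |·| ≈ 5.099, ∠ ≈ 78.69°
pole (1 + j40·0.025) = 1 + j1 → |·| ≈ 1.4142, ∠ ≈ 45.00°
|G| = 0.003125 · 1 / (5.099 · 1.4142) ≈ 0.00043337
Gain = 20 log₁₀(0.00043337) ≈ -67.26 dB
∠G = (0°) − (78.69° + 45.00°) = -123.69°

At ω = 97 rad/s:
pole (1 + j97·0.125) = 1 + j12.125 → |·| ≈ 12.166, ∠ ≈ 85.29°
pole (1 + j97·0.025) = 1 + j2.425 → |·| ≈ 2.6231, ∠ ≈ 67.59°
|G| = 0.003125 · 1 / (12.166 · 2.6231) ≈ 9.7924e-05
Gain = 20 log₁₀(9.7924e-05) ≈ -80.18 dB
∠G = (0°) − (85.29° + 67.59°) = -152.88°

ω = 40: -67.3 dB, -123.7°; ω = 97: -80.2 dB, -152.9°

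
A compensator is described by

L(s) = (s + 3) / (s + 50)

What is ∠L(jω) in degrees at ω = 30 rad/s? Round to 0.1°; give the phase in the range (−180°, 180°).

At s = jω = j30:
zero (s+3): 3 + j30 → |·| = √(3²+30²) = √909 ≈ 30.15, ∠ = arctan(30/3) ≈ 84.29°
pole (s+50): 50 + j30 → |·| = √(50²+30²) = √3400 ≈ 58.31, ∠ = arctan(30/50) ≈ 30.96°
∠L = 84.29° − 30.96° = 53.33°

53.3°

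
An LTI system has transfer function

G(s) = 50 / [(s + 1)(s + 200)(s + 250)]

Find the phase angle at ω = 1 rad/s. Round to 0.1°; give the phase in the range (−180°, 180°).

-45.5°

At s = jω = j1:
pole (s+1): 1 + j1 → |·| = √(1²+1²) = √2 ≈ 1.4142, ∠ = arctan(1/1) ≈ 45.00°
pole (s+200): 200 + j1 → |·| = √(200²+1²) = √40001 ≈ 200, ∠ = arctan(1/200) ≈ 0.29°
pole (s+250): 250 + j1 → |·| = √(250²+1²) = √62501 ≈ 250, ∠ = arctan(1/250) ≈ 0.23°
∠G = 0.00° − 45.52° = -45.52°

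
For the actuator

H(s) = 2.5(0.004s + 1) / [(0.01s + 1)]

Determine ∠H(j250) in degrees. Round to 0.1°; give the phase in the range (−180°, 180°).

-23.2°

At ω = 250 rad/s:
zero (1 + j250·0.004) = 1 + j1 → |·| ≈ 1.4142, ∠ ≈ 45.00°
pole (1 + j250·0.01) = 1 + j2.5 → |·| ≈ 2.6926, ∠ ≈ 68.20°
∠H = (45.00°) − (68.20°) = -23.20°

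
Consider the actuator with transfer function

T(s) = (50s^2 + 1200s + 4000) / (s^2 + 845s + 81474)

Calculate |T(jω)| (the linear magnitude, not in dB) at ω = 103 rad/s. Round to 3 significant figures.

4.82

Substitute s = j103:
Numerator: 50(j103)^2 + 1200(j103) + 4000 = -526450 + j123600
Denominator: (j103)^2 + 845(j103) + 81474 = 70865 + j87035
|N| = √(526450² + 123600²) ≈ 5.4076e+05, ∠N ≈ 166.79°
|D| = √(70865² + 87035²) ≈ 1.1224e+05, ∠D ≈ 50.85°
|T| = 5.4076e+05 / 1.1224e+05 ≈ 4.8179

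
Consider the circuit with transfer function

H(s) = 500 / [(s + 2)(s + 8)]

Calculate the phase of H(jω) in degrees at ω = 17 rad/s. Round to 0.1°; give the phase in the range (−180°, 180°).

-148.1°

At s = jω = j17:
pole (s+2): 2 + j17 → |·| = √(2²+17²) = √293 ≈ 17.117, ∠ = arctan(17/2) ≈ 83.29°
pole (s+8): 8 + j17 → |·| = √(8²+17²) = √353 ≈ 18.788, ∠ = arctan(17/8) ≈ 64.80°
∠H = 0.00° − 148.09° = -148.09°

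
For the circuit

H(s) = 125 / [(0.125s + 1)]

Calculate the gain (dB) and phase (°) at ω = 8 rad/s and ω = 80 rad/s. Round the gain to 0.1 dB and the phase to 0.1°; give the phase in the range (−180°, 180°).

ω = 8: 38.9 dB, -45.0°; ω = 80: 21.9 dB, -84.3°

At ω = 8 rad/s:
pole (1 + j8·0.125) = 1 + j1 → |·| ≈ 1.4142, ∠ ≈ 45.00°
|H| = 125 · 1 / (1.4142) ≈ 88.389
Gain = 20 log₁₀(88.389) ≈ 38.93 dB
∠H = (0°) − (45.00°) = -45.00°

At ω = 80 rad/s:
pole (1 + j80·0.125) = 1 + j10 → |·| ≈ 10.05, ∠ ≈ 84.29°
|H| = 125 · 1 / (10.05) ≈ 12.438
Gain = 20 log₁₀(12.438) ≈ 21.90 dB
∠H = (0°) − (84.29°) = -84.29°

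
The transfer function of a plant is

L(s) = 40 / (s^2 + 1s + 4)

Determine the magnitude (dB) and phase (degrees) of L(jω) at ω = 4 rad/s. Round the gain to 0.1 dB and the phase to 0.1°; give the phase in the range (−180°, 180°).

10.0 dB, -161.6°

At s = jω = j4:
quadratic: (j4)² + 1·j4 + 4 = -12 + j4 → |·| ≈ 12.649, ∠ ≈ 161.57°
|L| = 40 / 12.649 ≈ 3.1623
Gain = 20 log₁₀(3.1623) ≈ 10.00 dB
∠L = 0.00° − 161.57° = -161.57°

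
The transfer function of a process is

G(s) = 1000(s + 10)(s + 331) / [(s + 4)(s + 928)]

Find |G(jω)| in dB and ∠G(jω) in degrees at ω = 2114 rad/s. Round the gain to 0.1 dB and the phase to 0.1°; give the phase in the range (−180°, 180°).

At s = jω = j2114:
zero (s+10): 10 + j2114 → |·| = √(10²+2114²) = √4469096 ≈ 2114, ∠ = arctan(2114/10) ≈ 89.73°
zero (s+331): 331 + j2114 → |·| = √(331²+2114²) = √4578557 ≈ 2139.8, ∠ = arctan(2114/331) ≈ 81.10°
pole (s+4): 4 + j2114 → |·| = √(4²+2114²) = √4469012 ≈ 2114, ∠ = arctan(2114/4) ≈ 89.89°
pole (s+928): 928 + j2114 → |·| = √(928²+2114²) = √5330180 ≈ 2308.7, ∠ = arctan(2114/928) ≈ 66.30°
|G| = 1000 · 4.5235e+06 / 4.8806e+06 ≈ 926.83
Gain = 20 log₁₀(926.83) ≈ 59.34 dB
∠G = 170.83° − 156.19° = 14.64°

59.3 dB, 14.6°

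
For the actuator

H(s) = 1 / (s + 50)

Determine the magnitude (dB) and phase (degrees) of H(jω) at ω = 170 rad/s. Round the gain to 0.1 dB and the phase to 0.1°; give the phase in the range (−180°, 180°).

At s = jω = j170:
pole (s+50): 50 + j170 → |·| = √(50²+170²) = √31400 ≈ 177.2, ∠ = arctan(170/50) ≈ 73.61°
|H| = 1 / 177.2 ≈ 0.0056433
Gain = 20 log₁₀(0.0056433) ≈ -44.97 dB
∠H = 0.00° − 73.61° = -73.61°

-45.0 dB, -73.6°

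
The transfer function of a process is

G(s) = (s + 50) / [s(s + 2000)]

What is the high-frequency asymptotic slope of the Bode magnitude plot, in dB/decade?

Each pole contributes −20 dB/decade at high frequency; each zero contributes +20 dB/decade.
Net: 1 zero(s) − 2 pole(s) → -20 dB/decade.

-20 dB/decade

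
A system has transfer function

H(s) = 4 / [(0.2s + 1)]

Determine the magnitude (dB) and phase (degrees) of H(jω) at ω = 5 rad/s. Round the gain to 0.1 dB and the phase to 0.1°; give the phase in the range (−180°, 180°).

9.0 dB, -45.0°

At ω = 5 rad/s:
pole (1 + j5·0.2) = 1 + j1 → |·| ≈ 1.4142, ∠ ≈ 45.00°
|H| = 4 · 1 / (1.4142) ≈ 2.8285
Gain = 20 log₁₀(2.8285) ≈ 9.03 dB
∠H = (0°) − (45.00°) = -45.00°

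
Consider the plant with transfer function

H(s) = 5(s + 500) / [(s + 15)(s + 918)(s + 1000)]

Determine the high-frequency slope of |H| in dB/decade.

Each pole contributes −20 dB/decade at high frequency; each zero contributes +20 dB/decade.
Net: 1 zero(s) − 3 pole(s) → -40 dB/decade.

-40 dB/decade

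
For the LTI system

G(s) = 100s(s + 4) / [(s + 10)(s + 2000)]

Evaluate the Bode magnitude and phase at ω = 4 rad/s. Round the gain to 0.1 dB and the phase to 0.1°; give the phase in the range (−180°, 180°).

At s = jω = j4:
zero (s+4): 4 + j4 → |·| = √(4²+4²) = √32 ≈ 5.6569, ∠ = arctan(4/4) ≈ 45.00°
zero at origin: s = j4 → |·| = 4, ∠ = 90.00°
pole (s+10): 10 + j4 → |·| = √(10²+4²) = √116 ≈ 10.77, ∠ = arctan(4/10) ≈ 21.80°
pole (s+2000): 2000 + j4 → |·| = √(2000²+4²) = √4000016 ≈ 2000, ∠ = arctan(4/2000) ≈ 0.11°
|G| = 100 · 22.628 / 21540 ≈ 0.10505
Gain = 20 log₁₀(0.10505) ≈ -19.57 dB
∠G = 135.00° − 21.91° = 113.09°

-19.6 dB, 113.1°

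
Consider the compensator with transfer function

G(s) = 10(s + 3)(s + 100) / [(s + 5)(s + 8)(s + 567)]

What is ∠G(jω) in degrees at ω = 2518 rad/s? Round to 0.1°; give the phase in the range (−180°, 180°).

-79.4°

At s = jω = j2518:
zero (s+3): 3 + j2518 → |·| = √(3²+2518²) = √6340333 ≈ 2518, ∠ = arctan(2518/3) ≈ 89.93°
zero (s+100): 100 + j2518 → |·| = √(100²+2518²) = √6350324 ≈ 2520, ∠ = arctan(2518/100) ≈ 87.73°
pole (s+5): 5 + j2518 → |·| = √(5²+2518²) = √6340349 ≈ 2518, ∠ = arctan(2518/5) ≈ 89.89°
pole (s+8): 8 + j2518 → |·| = √(8²+2518²) = √6340388 ≈ 2518, ∠ = arctan(2518/8) ≈ 89.82°
pole (s+567): 567 + j2518 → |·| = √(567²+2518²) = √6661813 ≈ 2581, ∠ = arctan(2518/567) ≈ 77.31°
∠G = 177.66° − 257.02° = -79.36°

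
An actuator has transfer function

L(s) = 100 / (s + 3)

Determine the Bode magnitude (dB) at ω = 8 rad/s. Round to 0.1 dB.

21.4 dB

At s = jω = j8:
pole (s+3): 3 + j8 → |·| = √(3²+8²) = √73 ≈ 8.544, ∠ = arctan(8/3) ≈ 69.44°
|L| = 100 / 8.544 ≈ 11.704
Gain = 20 log₁₀(11.704) ≈ 21.37 dB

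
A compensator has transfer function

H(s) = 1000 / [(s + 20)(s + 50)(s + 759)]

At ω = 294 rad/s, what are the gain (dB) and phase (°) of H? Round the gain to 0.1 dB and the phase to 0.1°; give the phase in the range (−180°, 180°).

-97.1 dB, 172.4°

At s = jω = j294:
pole (s+20): 20 + j294 → |·| = √(20²+294²) = √86836 ≈ 294.68, ∠ = arctan(294/20) ≈ 86.11°
pole (s+50): 50 + j294 → |·| = √(50²+294²) = √88936 ≈ 298.22, ∠ = arctan(294/50) ≈ 80.35°
pole (s+759): 759 + j294 → |·| = √(759²+294²) = √662517 ≈ 813.95, ∠ = arctan(294/759) ≈ 21.17°
|H| = 1000 / 7.1529e+07 ≈ 1.398e-05
Gain = 20 log₁₀(1.398e-05) ≈ -97.09 dB
∠H = 0.00° − 187.63° = -187.63° ≡ 172.37° (principal value)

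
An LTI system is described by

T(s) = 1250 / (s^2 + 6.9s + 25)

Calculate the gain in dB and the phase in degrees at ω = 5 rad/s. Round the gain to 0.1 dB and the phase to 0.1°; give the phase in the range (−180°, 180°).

31.2 dB, -90.0°

At s = jω = j5:
quadratic: (j5)² + 6.9·j5 + 25 = 0 + j34.5 → |·| ≈ 34.5, ∠ ≈ 90.00°
|T| = 1250 / 34.5 ≈ 36.232
Gain = 20 log₁₀(36.232) ≈ 31.18 dB
∠T = 0.00° − 90.00° = -90.00°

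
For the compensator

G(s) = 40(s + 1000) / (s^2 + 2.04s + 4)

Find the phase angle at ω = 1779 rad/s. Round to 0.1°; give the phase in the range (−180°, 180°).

-119.3°

At s = jω = j1779:
zero (s+1000): 1000 + j1779 → |·| = √(1000²+1779²) = √4164841 ≈ 2040.8, ∠ = arctan(1779/1000) ≈ 60.66°
quadratic: (j1779)² + 2.04·j1779 + 4 = -3164837 + j3629.16 → |·| ≈ 3.1648e+06, ∠ ≈ 179.93°
∠G = 60.66° − 179.93° = -119.27°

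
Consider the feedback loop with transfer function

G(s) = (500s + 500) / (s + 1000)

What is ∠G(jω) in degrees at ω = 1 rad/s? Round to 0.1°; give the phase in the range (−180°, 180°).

44.9°

Substitute s = j1:
Numerator: 500(j1) + 500 = 500 + j500
Denominator: (j1) + 1000 = 1000 + j1
|N| = √(500² + 500²) ≈ 707.11, ∠N ≈ 45.00°
|D| = √(1000² + 1²) ≈ 1000, ∠D ≈ 0.06°
∠G = 45.00° − 0.06° = 44.94°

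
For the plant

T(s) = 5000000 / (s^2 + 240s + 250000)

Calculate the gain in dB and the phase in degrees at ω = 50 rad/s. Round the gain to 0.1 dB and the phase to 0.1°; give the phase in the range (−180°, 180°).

26.1 dB, -2.8°

At s = jω = j50:
quadratic: (j50)² + 240·j50 + 250000 = 247500 + j12000 → |·| ≈ 2.4779e+05, ∠ ≈ 2.78°
|T| = 5000000 / 2.4779e+05 ≈ 20.178
Gain = 20 log₁₀(20.178) ≈ 26.10 dB
∠T = 0.00° − 2.78° = -2.78°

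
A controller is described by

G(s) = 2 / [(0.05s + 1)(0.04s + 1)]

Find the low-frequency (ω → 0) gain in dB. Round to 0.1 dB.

6.0 dB

G(0) = 2 · 1 / 1 = 2
20 log₁₀(2) ≈ 6.02 dB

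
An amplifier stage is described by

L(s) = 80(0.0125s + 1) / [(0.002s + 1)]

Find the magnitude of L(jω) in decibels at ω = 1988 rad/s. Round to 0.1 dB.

At ω = 1988 rad/s:
zero (1 + j1988·0.0125) = 1 + j24.85 → |·| ≈ 24.87, ∠ ≈ 87.70°
pole (1 + j1988·0.002) = 1 + j3.976 → |·| ≈ 4.0998, ∠ ≈ 75.88°
|L| = 80 · 24.87 / (4.0998) ≈ 485.29
Gain = 20 log₁₀(485.29) ≈ 53.72 dB

53.7 dB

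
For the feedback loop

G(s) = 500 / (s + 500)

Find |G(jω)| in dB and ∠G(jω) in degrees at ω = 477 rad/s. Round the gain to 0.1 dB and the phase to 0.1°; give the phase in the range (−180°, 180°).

-2.8 dB, -43.7°

At s = jω = j477:
pole (s+500): 500 + j477 → |·| = √(500²+477²) = √477529 ≈ 691.03, ∠ = arctan(477/500) ≈ 43.65°
|G| = 500 / 691.03 ≈ 0.72356
Gain = 20 log₁₀(0.72356) ≈ -2.81 dB
∠G = 0.00° − 43.65° = -43.65°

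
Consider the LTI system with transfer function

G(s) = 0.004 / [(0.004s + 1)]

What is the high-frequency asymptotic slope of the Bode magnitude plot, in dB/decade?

-20 dB/decade

Each pole contributes −20 dB/decade at high frequency; each zero contributes +20 dB/decade.
Net: 0 zero(s) − 1 pole(s) → -20 dB/decade.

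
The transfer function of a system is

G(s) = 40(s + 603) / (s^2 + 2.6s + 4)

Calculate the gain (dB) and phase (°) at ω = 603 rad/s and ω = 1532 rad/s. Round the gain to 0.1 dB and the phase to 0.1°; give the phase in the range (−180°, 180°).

At s = jω = j603:
zero (s+603): 603 + j603 → |·| = √(603²+603²) = √727218 ≈ 852.77, ∠ = arctan(603/603) ≈ 45.00°
quadratic: (j603)² + 2.6·j603 + 4 = -363605 + j1567.8 → |·| ≈ 3.6361e+05, ∠ ≈ 179.75°
|G| = 40 · 852.77 / 3.6361e+05 ≈ 0.093812
Gain = 20 log₁₀(0.093812) ≈ -20.55 dB
∠G = 45.00° − 179.75° = -134.75°

At s = jω = j1532:
zero (s+603): 603 + j1532 → |·| = √(603²+1532²) = √2710633 ≈ 1646.4, ∠ = arctan(1532/603) ≈ 68.52°
quadratic: (j1532)² + 2.6·j1532 + 4 = -2347020 + j3983.2 → |·| ≈ 2.347e+06, ∠ ≈ 179.90°
|G| = 40 · 1646.4 / 2.347e+06 ≈ 0.02806
Gain = 20 log₁₀(0.02806) ≈ -31.04 dB
∠G = 68.52° − 179.90° = -111.38°

ω = 603: -20.6 dB, -134.8°; ω = 1532: -31.0 dB, -111.4°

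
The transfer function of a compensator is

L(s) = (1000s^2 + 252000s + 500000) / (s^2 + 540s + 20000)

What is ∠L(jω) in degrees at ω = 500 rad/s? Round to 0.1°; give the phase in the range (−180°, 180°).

Substitute s = j500:
Numerator: 1000(j500)^2 + 252000(j500) + 500000 = -249500000 + j126000000
Denominator: (j500)^2 + 540(j500) + 20000 = -230000 + j270000
|N| = √(249500000² + 126000000²) ≈ 2.7951e+08, ∠N ≈ 153.21°
|D| = √(230000² + 270000²) ≈ 3.5468e+05, ∠D ≈ 130.43°
∠L = 153.21° − 130.43° = 22.78°

22.8°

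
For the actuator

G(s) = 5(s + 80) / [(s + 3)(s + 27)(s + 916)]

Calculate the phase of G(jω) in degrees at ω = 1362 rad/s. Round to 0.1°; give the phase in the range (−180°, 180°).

At s = jω = j1362:
zero (s+80): 80 + j1362 → |·| = √(80²+1362²) = √1861444 ≈ 1364.3, ∠ = arctan(1362/80) ≈ 86.64°
pole (s+3): 3 + j1362 → |·| = √(3²+1362²) = √1855053 ≈ 1362, ∠ = arctan(1362/3) ≈ 89.87°
pole (s+27): 27 + j1362 → |·| = √(27²+1362²) = √1855773 ≈ 1362.3, ∠ = arctan(1362/27) ≈ 88.86°
pole (s+916): 916 + j1362 → |·| = √(916²+1362²) = √2694100 ≈ 1641.4, ∠ = arctan(1362/916) ≈ 56.08°
∠G = 86.64° − 234.81° = -148.17°

-148.2°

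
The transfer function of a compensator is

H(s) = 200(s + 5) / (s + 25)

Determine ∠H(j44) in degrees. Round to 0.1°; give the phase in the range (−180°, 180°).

23.1°

At s = jω = j44:
zero (s+5): 5 + j44 → |·| = √(5²+44²) = √1961 ≈ 44.283, ∠ = arctan(44/5) ≈ 83.52°
pole (s+25): 25 + j44 → |·| = √(25²+44²) = √2561 ≈ 50.606, ∠ = arctan(44/25) ≈ 60.40°
∠H = 83.52° − 60.40° = 23.12°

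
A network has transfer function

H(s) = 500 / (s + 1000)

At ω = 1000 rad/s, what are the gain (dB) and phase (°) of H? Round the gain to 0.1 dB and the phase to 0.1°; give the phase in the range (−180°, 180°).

-9.0 dB, -45.0°

Substitute s = j1000:
Numerator: 500 = 500 + j0
Denominator: (j1000) + 1000 = 1000 + j1000
|N| = √(500² + 0²) ≈ 500, ∠N ≈ 0.00°
|D| = √(1000² + 1000²) ≈ 1414.2, ∠D ≈ 45.00°
|H| = 500 / 1414.2 ≈ 0.35356
Gain = 20 log₁₀(0.35356) ≈ -9.03 dB
∠H = 0.00° − 45.00° = -45.00°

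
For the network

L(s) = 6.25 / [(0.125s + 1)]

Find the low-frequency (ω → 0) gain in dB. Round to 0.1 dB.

15.9 dB

L(0) = 6.25 · 1 / 1 = 6.25
20 log₁₀(6.25) ≈ 15.92 dB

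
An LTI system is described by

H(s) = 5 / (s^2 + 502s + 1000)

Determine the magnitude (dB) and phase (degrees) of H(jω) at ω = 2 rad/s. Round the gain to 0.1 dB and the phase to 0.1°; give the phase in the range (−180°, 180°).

-49.0 dB, -45.2°

Substitute s = j2:
Numerator: 5 = 5 + j0
Denominator: (j2)^2 + 502(j2) + 1000 = 996 + j1004
|N| = √(5² + 0²) ≈ 5, ∠N ≈ 0.00°
|D| = √(996² + 1004²) ≈ 1414.2, ∠D ≈ 45.23°
|H| = 5 / 1414.2 ≈ 0.0035356
Gain = 20 log₁₀(0.0035356) ≈ -49.03 dB
∠H = 0.00° − 45.23° = -45.23°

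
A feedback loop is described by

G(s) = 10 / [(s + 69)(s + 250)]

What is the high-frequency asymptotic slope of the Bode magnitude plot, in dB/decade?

-40 dB/decade

Each pole contributes −20 dB/decade at high frequency; each zero contributes +20 dB/decade.
Net: 0 zero(s) − 2 pole(s) → -40 dB/decade.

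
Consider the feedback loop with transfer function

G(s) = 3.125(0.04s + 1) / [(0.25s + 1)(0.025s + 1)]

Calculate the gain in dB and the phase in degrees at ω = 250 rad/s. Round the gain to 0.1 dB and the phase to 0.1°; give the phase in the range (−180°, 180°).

At ω = 250 rad/s:
zero (1 + j250·0.04) = 1 + j10 → |·| ≈ 10.05, ∠ ≈ 84.29°
pole (1 + j250·0.25) = 1 + j62.5 → |·| ≈ 62.508, ∠ ≈ 89.08°
pole (1 + j250·0.025) = 1 + j6.25 → |·| ≈ 6.3295, ∠ ≈ 80.91°
|G| = 3.125 · 10.05 / (62.508 · 6.3295) ≈ 0.07938
Gain = 20 log₁₀(0.07938) ≈ -22.01 dB
∠G = (84.29°) − (89.08° + 80.91°) = -85.70°

-22.0 dB, -85.7°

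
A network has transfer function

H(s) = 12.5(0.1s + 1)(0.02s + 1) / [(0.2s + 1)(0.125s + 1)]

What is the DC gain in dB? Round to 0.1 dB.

21.9 dB

H(0) = 12.5 · 1 / 1 = 12.5
20 log₁₀(12.5) ≈ 21.94 dB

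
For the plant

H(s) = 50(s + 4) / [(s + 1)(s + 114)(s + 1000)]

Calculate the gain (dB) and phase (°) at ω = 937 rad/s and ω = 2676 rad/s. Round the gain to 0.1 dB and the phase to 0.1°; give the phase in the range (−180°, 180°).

ω = 937: -88.3 dB, -126.4°; ω = 2676: -103.7 dB, -157.1°

At s = jω = j937:
zero (s+4): 4 + j937 → |·| = √(4²+937²) = √877985 ≈ 937.01, ∠ = arctan(937/4) ≈ 89.76°
pole (s+1): 1 + j937 → |·| = √(1²+937²) = √877970 ≈ 937, ∠ = arctan(937/1) ≈ 89.94°
pole (s+114): 114 + j937 → |·| = √(114²+937²) = √890965 ≈ 943.91, ∠ = arctan(937/114) ≈ 83.06°
pole (s+1000): 1000 + j937 → |·| = √(1000²+937²) = √1877969 ≈ 1370.4, ∠ = arctan(937/1000) ≈ 43.14°
|H| = 50 · 937.01 / 1.212e+09 ≈ 3.8656e-05
Gain = 20 log₁₀(3.8656e-05) ≈ -88.26 dB
∠H = 89.76° − 216.14° = -126.38°

At s = jω = j2676:
zero (s+4): 4 + j2676 → |·| = √(4²+2676²) = √7160992 ≈ 2676, ∠ = arctan(2676/4) ≈ 89.91°
pole (s+1): 1 + j2676 → |·| = √(1²+2676²) = √7160977 ≈ 2676, ∠ = arctan(2676/1) ≈ 89.98°
pole (s+114): 114 + j2676 → |·| = √(114²+2676²) = √7173972 ≈ 2678.4, ∠ = arctan(2676/114) ≈ 87.56°
pole (s+1000): 1000 + j2676 → |·| = √(1000²+2676²) = √8160976 ≈ 2856.7, ∠ = arctan(2676/1000) ≈ 69.51°
|H| = 50 · 2676 / 2.0475e+10 ≈ 6.5348e-06
Gain = 20 log₁₀(6.5348e-06) ≈ -103.70 dB
∠H = 89.91° − 247.05° = -157.14°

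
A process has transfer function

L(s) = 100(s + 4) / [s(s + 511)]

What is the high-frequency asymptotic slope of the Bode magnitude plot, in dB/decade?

Each pole contributes −20 dB/decade at high frequency; each zero contributes +20 dB/decade.
Net: 1 zero(s) − 2 pole(s) → -20 dB/decade.

-20 dB/decade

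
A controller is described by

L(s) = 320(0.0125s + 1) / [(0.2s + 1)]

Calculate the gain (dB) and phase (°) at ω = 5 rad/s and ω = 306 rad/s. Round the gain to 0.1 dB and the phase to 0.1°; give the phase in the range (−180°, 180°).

At ω = 5 rad/s:
zero (1 + j5·0.0125) = 1 + j0.0625 → |·| ≈ 1.002, ∠ ≈ 3.58°
pole (1 + j5·0.2) = 1 + j1 → |·| ≈ 1.4142, ∠ ≈ 45.00°
|L| = 320 · 1.002 / (1.4142) ≈ 226.73
Gain = 20 log₁₀(226.73) ≈ 47.11 dB
∠L = (3.58°) − (45.00°) = -41.42°

At ω = 306 rad/s:
zero (1 + j306·0.0125) = 1 + j3.825 → |·| ≈ 3.9536, ∠ ≈ 75.35°
pole (1 + j306·0.2) = 1 + j61.2 → |·| ≈ 61.208, ∠ ≈ 89.06°
|L| = 320 · 3.9536 / (61.208) ≈ 20.67
Gain = 20 log₁₀(20.67) ≈ 26.31 dB
∠L = (75.35°) − (89.06°) = -13.71°

ω = 5: 47.1 dB, -41.4°; ω = 306: 26.3 dB, -13.7°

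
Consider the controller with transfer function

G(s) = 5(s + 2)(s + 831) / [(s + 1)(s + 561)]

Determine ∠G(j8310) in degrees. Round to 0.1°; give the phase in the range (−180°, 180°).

-1.9°

At s = jω = j8310:
zero (s+2): 2 + j8310 → |·| = √(2²+8310²) = √69056104 ≈ 8310, ∠ = arctan(8310/2) ≈ 89.99°
zero (s+831): 831 + j8310 → |·| = √(831²+8310²) = √69746661 ≈ 8351.4, ∠ = arctan(8310/831) ≈ 84.29°
pole (s+1): 1 + j8310 → |·| = √(1²+8310²) = √69056101 ≈ 8310, ∠ = arctan(8310/1) ≈ 89.99°
pole (s+561): 561 + j8310 → |·| = √(561²+8310²) = √69370821 ≈ 8328.9, ∠ = arctan(8310/561) ≈ 86.14°
∠G = 174.28° − 176.13° = -1.85°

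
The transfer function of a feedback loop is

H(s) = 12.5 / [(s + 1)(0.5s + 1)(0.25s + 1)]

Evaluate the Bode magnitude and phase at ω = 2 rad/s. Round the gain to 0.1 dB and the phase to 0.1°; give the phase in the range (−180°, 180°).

At ω = 2 rad/s:
pole (1 + j2·1) = 1 + j2 → |·| ≈ 2.2361, ∠ ≈ 63.43°
pole (1 + j2·0.5) = 1 + j1 → |·| ≈ 1.4142, ∠ ≈ 45.00°
pole (1 + j2·0.25) = 1 + j0.5 → |·| ≈ 1.118, ∠ ≈ 26.57°
|H| = 12.5 · 1 / (2.2361 · 1.4142 · 1.118) ≈ 3.5356
Gain = 20 log₁₀(3.5356) ≈ 10.97 dB
∠H = (0°) − (63.43° + 45.00° + 26.57°) = -135.00°

11.0 dB, -135.0°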